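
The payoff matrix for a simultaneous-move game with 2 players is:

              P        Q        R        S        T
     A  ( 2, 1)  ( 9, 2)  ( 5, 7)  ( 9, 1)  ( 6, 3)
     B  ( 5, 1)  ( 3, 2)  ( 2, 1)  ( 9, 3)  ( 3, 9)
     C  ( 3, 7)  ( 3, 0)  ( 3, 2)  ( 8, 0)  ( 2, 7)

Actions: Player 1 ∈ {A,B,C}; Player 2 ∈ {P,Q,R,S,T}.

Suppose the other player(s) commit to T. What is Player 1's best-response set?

u_1(A vs T) = 6
u_1(B vs T) = 3
u_1(C vs T) = 2
max payoff 6 at {A}

P1 best: {A}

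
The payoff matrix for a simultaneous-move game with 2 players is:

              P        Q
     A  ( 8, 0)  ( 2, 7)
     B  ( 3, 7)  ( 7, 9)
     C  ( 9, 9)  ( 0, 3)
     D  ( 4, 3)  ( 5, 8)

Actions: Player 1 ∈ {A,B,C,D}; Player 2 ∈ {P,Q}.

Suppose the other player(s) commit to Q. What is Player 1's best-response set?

u_1(A vs Q) = 2
u_1(B vs Q) = 7
u_1(C vs Q) = 0
u_1(D vs Q) = 5
max payoff 7 at {B}

P1 best: {B}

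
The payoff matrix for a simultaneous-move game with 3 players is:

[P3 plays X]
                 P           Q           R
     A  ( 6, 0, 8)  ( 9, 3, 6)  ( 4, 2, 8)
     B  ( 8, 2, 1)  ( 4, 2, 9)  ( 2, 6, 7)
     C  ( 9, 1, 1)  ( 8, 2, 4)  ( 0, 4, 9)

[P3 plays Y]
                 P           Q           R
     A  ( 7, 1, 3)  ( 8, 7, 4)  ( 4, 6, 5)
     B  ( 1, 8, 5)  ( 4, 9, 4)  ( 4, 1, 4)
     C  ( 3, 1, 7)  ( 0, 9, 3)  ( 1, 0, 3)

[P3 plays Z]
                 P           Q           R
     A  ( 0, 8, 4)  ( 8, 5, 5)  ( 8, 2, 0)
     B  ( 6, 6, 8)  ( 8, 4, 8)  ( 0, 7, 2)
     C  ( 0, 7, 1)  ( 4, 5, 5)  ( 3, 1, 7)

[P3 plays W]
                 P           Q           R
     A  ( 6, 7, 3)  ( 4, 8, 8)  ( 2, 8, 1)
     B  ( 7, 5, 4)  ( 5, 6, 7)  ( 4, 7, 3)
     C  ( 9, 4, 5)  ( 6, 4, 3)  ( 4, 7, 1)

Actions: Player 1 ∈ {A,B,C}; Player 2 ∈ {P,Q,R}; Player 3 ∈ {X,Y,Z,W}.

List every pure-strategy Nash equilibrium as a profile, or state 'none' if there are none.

PSNE: ∅

(A,P,X): not NE [P1→C gives 9>6; P2→Q gives 3>0]
(A,P,Y): not NE [P2→Q gives 7>1; P3→X gives 8>3]
(A,P,Z): not NE [P1→B gives 6>0; P3→X gives 8>4]
(A,P,W): not NE [P1→C gives 9>6; P2→R gives 8>7; P3→X gives 8>3]
(A,Q,X): not NE [P3→W gives 8>6]
(A,Q,Y): not NE [P3→W gives 8>4]
(A,Q,Z): not NE [P2→P gives 8>5; P3→W gives 8>5]
(A,Q,W): not NE [P1→C gives 6>4]
(A,R,X): not NE [P2→Q gives 3>2]
(A,R,Y): not NE [P2→Q gives 7>6; P3→X gives 8>5]
(A,R,Z): not NE [P2→P gives 8>2; P3→X gives 8>0]
(A,R,W): not NE [P1→C gives 4>2; P3→X gives 8>1]
(B,P,X): not NE [P1→C gives 9>8; P2→R gives 6>2; P3→Z gives 8>1]
(B,P,Y): not NE [P1→A gives 7>1; P2→Q gives 9>8; P3→Z gives 8>5]
(B,P,Z): not NE [P2→R gives 7>6]
(B,P,W): not NE [P1→C gives 9>7; P2→R gives 7>5; P3→Z gives 8>4]
(B,Q,X): not NE [P1→A gives 9>4; P2→R gives 6>2]
(B,Q,Y): not NE [P1→A gives 8>4; P3→X gives 9>4]
(B,Q,Z): not NE [P2→R gives 7>4; P3→X gives 9>8]
(B,Q,W): not NE [P1→C gives 6>5; P2→R gives 7>6; P3→X gives 9>7]
(B,R,X): not NE [P1→A gives 4>2]
(B,R,Y): not NE [P2→Q gives 9>1; P3→X gives 7>4]
(B,R,Z): not NE [P1→A gives 8>0; P3→X gives 7>2]
(B,R,W): not NE [P3→X gives 7>3]
(C,P,X): not NE [P2→R gives 4>1; P3→Y gives 7>1]
(C,P,Y): not NE [P1→A gives 7>3; P2→Q gives 9>1]
(C,P,Z): not NE [P1→B gives 6>0; P3→Y gives 7>1]
(C,P,W): not NE [P2→R gives 7>4; P3→Y gives 7>5]
(C,Q,X): not NE [P1→A gives 9>8; P2→R gives 4>2; P3→Z gives 5>4]
(C,Q,Y): not NE [P1→A gives 8>0; P3→Z gives 5>3]
(C,Q,Z): not NE [P1→B gives 8>4; P2→P gives 7>5]
(C,Q,W): not NE [P2→R gives 7>4; P3→Z gives 5>3]
(C,R,X): not NE [P1→A gives 4>0]
(C,R,Y): not NE [P1→B gives 4>1; P2→Q gives 9>0; P3→X gives 9>3]
(C,R,Z): not NE [P1→A gives 8>3; P2→P gives 7>1; P3→X gives 9>7]
(C,R,W): not NE [P3→X gives 9>1]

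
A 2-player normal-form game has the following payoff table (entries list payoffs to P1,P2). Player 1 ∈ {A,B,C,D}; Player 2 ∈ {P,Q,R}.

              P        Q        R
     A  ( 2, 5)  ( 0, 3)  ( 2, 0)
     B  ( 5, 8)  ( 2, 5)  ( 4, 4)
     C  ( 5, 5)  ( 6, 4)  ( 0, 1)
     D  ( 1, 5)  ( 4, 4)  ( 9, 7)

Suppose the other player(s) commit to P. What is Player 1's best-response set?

u_1(A vs P) = 2
u_1(B vs P) = 5
u_1(C vs P) = 5
u_1(D vs P) = 1
max payoff 5 at {B,C}

argmax u_1 = {B,C}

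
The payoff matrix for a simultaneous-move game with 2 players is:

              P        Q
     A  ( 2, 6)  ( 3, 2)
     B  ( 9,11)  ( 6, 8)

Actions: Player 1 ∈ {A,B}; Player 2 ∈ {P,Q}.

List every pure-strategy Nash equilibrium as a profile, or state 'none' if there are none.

NE set: (B,P)

(A,P): not NE [P1→B gives 9>2]
(A,Q): not NE [P1→B gives 6>3; P2→P gives 6>2]
(B,P): NE
(B,Q): not NE [P2→P gives 11>8]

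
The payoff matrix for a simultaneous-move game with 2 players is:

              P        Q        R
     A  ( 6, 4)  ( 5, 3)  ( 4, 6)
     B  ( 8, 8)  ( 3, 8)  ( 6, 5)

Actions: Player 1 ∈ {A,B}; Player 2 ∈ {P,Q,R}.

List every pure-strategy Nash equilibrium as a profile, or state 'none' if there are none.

(A,P): not NE [P1→B gives 8>6; P2→R gives 6>4]
(A,Q): not NE [P2→R gives 6>3]
(A,R): not NE [P1→B gives 6>4]
(B,P): NE
(B,Q): not NE [P1→A gives 5>3]
(B,R): not NE [P2→Q gives 8>5]

NE set: (B,P)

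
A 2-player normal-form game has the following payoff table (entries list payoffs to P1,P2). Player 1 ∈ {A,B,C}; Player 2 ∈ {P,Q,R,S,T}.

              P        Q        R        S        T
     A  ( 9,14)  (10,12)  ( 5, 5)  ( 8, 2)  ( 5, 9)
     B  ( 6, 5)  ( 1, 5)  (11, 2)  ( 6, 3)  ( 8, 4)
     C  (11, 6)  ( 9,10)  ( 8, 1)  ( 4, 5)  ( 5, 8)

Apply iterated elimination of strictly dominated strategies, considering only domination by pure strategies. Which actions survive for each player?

P2 drop R (P beats it: A:14>5 B:5>2 C:6>1)
P2 drop S (P beats it: A:14>2 B:5>3 C:6>5)
P2 drop T (Q beats it: A:12>9 B:5>4 C:10>8)
P1 drop B (A beats it: P:9>6 Q:10>1)
P1→{A,C} P2→{P,Q}

IESDS → P1:{A,C} P2:{P,Q}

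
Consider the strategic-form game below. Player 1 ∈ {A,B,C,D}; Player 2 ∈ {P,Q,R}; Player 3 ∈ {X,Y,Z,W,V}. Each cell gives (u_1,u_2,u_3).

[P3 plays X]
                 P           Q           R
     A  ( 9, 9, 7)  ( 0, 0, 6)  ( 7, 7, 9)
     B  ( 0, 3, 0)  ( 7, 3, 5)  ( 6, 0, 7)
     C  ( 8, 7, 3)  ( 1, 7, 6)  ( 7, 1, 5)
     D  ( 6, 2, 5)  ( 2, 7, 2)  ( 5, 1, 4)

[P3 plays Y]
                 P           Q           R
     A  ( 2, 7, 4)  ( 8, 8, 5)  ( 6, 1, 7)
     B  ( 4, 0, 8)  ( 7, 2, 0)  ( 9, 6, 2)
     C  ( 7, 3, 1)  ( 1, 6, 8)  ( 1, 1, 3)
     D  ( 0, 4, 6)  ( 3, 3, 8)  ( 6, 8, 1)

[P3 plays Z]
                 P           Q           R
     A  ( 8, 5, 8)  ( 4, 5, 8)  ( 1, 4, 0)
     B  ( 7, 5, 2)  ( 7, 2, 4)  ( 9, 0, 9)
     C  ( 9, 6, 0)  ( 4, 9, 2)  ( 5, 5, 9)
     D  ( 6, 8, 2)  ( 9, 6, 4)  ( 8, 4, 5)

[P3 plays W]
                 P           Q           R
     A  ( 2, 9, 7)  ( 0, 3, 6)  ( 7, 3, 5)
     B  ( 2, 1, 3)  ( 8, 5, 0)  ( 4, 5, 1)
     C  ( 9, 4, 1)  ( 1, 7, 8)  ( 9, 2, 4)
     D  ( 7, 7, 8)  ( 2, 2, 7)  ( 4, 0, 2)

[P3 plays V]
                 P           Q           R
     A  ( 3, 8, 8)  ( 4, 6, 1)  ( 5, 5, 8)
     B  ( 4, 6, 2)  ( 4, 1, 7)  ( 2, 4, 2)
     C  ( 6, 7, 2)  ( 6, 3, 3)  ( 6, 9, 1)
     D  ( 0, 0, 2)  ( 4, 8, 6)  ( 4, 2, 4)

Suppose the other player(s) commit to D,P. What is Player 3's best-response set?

u_3(X vs D,P) = 5
u_3(Y vs D,P) = 6
u_3(Z vs D,P) = 2
u_3(W vs D,P) = 8
u_3(V vs D,P) = 2
max payoff 8 at {W}

argmax u_3 = {W}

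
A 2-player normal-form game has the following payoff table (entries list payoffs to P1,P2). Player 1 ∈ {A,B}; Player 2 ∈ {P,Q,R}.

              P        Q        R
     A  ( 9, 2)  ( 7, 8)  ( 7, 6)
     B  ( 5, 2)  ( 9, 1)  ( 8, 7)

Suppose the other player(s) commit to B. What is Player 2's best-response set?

u_2(P vs B) = 2
u_2(Q vs B) = 1
u_2(R vs B) = 7
max payoff 7 at {R}

BR_2 = {R}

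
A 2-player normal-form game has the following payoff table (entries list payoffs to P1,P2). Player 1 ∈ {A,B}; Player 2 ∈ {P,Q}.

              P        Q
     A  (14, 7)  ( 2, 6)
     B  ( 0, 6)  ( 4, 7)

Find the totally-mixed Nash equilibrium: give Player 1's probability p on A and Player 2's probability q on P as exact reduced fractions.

p=1/2, q=1/8

P1 indiff ⇒ q·14+(1-q)·2 = q·0+(1-q)·4 ⇒ q(14) = (1-q)(2) ⇒ q = 1/8
P2 indiff ⇒ p·7+(1-p)·6 = p·6+(1-p)·7 ⇒ p(1) = (1-p)(1) ⇒ p = 1/2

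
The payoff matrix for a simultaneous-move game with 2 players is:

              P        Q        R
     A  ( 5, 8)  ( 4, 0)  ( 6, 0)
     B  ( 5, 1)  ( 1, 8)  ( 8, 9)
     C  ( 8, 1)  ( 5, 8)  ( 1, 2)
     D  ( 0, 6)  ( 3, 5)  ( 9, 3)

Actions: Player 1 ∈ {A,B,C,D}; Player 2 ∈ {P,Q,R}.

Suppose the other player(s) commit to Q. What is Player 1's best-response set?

u_1(A vs Q) = 4
u_1(B vs Q) = 1
u_1(C vs Q) = 5
u_1(D vs Q) = 3
max payoff 5 at {C}

BR_1 = {C}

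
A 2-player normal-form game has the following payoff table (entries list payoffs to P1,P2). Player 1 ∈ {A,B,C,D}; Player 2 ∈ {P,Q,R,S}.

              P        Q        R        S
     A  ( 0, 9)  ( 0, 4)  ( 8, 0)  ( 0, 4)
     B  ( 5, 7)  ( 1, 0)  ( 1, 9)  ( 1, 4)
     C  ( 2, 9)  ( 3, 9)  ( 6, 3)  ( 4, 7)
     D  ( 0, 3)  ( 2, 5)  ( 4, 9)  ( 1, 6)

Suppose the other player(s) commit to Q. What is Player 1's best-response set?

u_1(A vs Q) = 0
u_1(B vs Q) = 1
u_1(C vs Q) = 3
u_1(D vs Q) = 2
max payoff 3 at {C}

BR_1 = {C}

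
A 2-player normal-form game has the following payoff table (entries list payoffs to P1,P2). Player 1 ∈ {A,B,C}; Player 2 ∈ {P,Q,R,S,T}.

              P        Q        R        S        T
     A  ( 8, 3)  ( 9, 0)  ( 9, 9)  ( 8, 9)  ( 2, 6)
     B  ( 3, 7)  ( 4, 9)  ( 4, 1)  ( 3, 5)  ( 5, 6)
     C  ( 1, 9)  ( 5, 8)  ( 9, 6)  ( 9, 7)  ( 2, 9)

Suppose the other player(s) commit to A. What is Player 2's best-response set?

u_2(P vs A) = 3
u_2(Q vs A) = 0
u_2(R vs A) = 9
u_2(S vs A) = 9
u_2(T vs A) = 6
max payoff 9 at {R,S}

argmax u_2 = {R,S}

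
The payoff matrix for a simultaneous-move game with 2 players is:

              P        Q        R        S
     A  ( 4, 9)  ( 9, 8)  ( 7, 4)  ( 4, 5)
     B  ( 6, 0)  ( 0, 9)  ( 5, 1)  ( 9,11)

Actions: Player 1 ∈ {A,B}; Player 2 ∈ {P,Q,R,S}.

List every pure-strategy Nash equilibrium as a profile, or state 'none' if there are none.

(A,P): not NE [P1→B gives 6>4]
(A,Q): not NE [P2→P gives 9>8]
(A,R): not NE [P2→P gives 9>4]
(A,S): not NE [P1→B gives 9>4; P2→P gives 9>5]
(B,P): not NE [P2→S gives 11>0]
(B,Q): not NE [P1→A gives 9>0; P2→S gives 11>9]
(B,R): not NE [P1→A gives 7>5; P2→S gives 11>1]
(B,S): NE

PSNE = {(B,S)}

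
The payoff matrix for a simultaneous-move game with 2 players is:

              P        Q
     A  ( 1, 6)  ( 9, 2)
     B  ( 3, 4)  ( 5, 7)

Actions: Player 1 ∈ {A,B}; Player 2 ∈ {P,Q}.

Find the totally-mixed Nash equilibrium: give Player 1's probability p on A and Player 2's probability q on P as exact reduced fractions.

p=3/7, q=2/3

P1 indiff ⇒ q·1+(1-q)·9 = q·3+(1-q)·5 ⇒ q(-2) = (1-q)(-4) ⇒ q = 2/3
P2 indiff ⇒ p·6+(1-p)·4 = p·2+(1-p)·7 ⇒ p(4) = (1-p)(3) ⇒ p = 3/7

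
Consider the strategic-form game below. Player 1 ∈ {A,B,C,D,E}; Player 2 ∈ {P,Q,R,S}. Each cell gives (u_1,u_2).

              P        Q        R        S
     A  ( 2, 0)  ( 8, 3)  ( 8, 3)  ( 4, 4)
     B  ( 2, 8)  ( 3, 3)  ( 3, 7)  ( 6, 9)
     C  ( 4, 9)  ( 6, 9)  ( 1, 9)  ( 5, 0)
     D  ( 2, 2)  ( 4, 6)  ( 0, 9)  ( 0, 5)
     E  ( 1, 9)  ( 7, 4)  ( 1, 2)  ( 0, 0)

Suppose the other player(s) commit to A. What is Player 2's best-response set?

u_2(P vs A) = 0
u_2(Q vs A) = 3
u_2(R vs A) = 3
u_2(S vs A) = 4
max payoff 4 at {S}

argmax u_2 = {S}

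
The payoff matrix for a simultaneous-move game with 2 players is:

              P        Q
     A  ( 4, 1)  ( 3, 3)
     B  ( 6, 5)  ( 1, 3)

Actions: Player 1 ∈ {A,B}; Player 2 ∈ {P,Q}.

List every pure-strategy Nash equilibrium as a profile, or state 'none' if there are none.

Nash profiles: (A,Q), (B,P)

(A,P): not NE [P1→B gives 6>4; P2→Q gives 3>1]
(A,Q): NE
(B,P): NE
(B,Q): not NE [P1→A gives 3>1; P2→P gives 5>3]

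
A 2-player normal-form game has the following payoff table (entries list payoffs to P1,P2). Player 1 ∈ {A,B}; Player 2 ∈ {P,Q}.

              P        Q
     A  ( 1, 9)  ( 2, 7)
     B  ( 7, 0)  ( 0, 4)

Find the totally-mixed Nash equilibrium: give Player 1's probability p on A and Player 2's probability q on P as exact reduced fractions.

P1 indiff ⇒ q·1+(1-q)·2 = q·7+(1-q)·0 ⇒ q(-6) = (1-q)(-2) ⇒ q = 1/4
P2 indiff ⇒ p·9+(1-p)·0 = p·7+(1-p)·4 ⇒ p(2) = (1-p)(4) ⇒ p = 2/3

p=2/3, q=1/4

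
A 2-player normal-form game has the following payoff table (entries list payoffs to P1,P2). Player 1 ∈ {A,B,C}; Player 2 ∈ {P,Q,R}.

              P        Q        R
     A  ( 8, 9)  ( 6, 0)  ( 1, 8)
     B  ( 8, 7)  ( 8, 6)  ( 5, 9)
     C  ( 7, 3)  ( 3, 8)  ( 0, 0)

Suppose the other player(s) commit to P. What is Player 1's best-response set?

BR_1 = {A,B}

u_1(A vs P) = 8
u_1(B vs P) = 8
u_1(C vs P) = 7
max payoff 8 at {A,B}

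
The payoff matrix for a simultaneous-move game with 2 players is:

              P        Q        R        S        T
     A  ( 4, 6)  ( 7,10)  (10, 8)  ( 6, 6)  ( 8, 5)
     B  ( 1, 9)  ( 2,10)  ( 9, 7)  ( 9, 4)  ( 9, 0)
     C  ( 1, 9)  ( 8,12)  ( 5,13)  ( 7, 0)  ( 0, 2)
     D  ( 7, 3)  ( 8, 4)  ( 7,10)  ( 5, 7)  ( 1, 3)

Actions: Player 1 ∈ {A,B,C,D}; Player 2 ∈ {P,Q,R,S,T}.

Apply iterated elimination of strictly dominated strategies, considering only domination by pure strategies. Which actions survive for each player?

Survivors P1:{A,C,D} P2:{Q,R}

P2 drop P (Q beats it: A:10>6 B:10>9 C:12>9 D:4>3)
P2 drop S (R beats it: A:8>6 B:7>4 C:13>0 D:10>7)
P2 drop T (Q beats it: A:10>5 B:10>0 C:12>2 D:4>3)
P1 drop B (A beats it: Q:7>2 R:10>9)
P1→{A,C,D} P2→{Q,R}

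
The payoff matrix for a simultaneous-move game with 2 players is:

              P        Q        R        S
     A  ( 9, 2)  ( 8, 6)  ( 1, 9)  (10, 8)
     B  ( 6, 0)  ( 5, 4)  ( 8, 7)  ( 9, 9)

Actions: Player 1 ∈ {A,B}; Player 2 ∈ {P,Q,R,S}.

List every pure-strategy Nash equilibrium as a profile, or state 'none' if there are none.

(A,P): not NE [P2→R gives 9>2]
(A,Q): not NE [P2→R gives 9>6]
(A,R): not NE [P1→B gives 8>1]
(A,S): not NE [P2→R gives 9>8]
(B,P): not NE [P1→A gives 9>6; P2→S gives 9>0]
(B,Q): not NE [P1→A gives 8>5; P2→S gives 9>4]
(B,R): not NE [P2→S gives 9>7]
(B,S): not NE [P1→A gives 10>9]

PSNE: ∅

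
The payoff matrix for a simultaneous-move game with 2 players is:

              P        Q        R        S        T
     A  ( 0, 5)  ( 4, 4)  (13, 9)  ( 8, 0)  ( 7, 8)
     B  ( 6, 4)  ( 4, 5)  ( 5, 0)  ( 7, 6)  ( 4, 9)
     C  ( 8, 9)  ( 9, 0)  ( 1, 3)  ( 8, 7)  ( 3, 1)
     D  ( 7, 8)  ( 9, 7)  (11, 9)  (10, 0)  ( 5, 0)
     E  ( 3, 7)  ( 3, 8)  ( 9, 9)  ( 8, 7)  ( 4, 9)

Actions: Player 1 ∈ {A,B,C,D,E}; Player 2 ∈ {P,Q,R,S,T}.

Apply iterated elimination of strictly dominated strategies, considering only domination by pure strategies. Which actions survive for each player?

P1 drop B (D beats it: P:7>6 Q:9>4 R:11>5 S:10>7 T:5>4)
P1 drop E (D beats it: P:7>3 Q:9>3 R:11>9 S:10>8 T:5>4)
P2 drop Q (P beats it: A:5>4 C:9>0 D:8>7)
P2 drop S (P beats it: A:5>0 C:9>7 D:8>0)
P2 drop T (R beats it: A:9>8 C:3>1 D:9>0)
P1→{A,C,D} P2→{P,R}

IESDS → P1:{A,C,D} P2:{P,R}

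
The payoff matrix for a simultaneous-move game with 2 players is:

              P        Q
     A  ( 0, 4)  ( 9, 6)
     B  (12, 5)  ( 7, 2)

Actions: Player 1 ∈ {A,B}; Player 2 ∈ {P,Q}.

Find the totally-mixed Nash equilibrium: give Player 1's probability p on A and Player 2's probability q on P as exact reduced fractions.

(p,q) = (3/5, 1/7)

P1 indiff ⇒ q·0+(1-q)·9 = q·12+(1-q)·7 ⇒ q(-12) = (1-q)(-2) ⇒ q = 1/7
P2 indiff ⇒ p·4+(1-p)·5 = p·6+(1-p)·2 ⇒ p(-2) = (1-p)(-3) ⇒ p = 3/5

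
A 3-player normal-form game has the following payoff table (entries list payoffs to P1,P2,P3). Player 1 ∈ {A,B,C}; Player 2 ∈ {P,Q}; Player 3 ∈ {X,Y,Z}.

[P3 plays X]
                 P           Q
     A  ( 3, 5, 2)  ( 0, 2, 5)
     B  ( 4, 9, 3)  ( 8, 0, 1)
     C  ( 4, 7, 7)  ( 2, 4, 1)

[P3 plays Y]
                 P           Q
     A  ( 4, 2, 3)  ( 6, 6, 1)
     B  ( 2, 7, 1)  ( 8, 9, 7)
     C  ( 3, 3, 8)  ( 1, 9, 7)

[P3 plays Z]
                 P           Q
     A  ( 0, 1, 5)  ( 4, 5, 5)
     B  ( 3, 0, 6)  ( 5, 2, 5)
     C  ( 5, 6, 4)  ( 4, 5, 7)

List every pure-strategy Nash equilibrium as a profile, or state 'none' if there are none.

(A,P,X): not NE [P1→C gives 4>3; P3→Z gives 5>2]
(A,P,Y): not NE [P2→Q gives 6>2; P3→Z gives 5>3]
(A,P,Z): not NE [P1→C gives 5>0; P2→Q gives 5>1]
(A,Q,X): not NE [P1→B gives 8>0; P2→P gives 5>2]
(A,Q,Y): not NE [P1→B gives 8>6; P3→Z gives 5>1]
(A,Q,Z): not NE [P1→B gives 5>4]
(B,P,X): not NE [P3→Z gives 6>3]
(B,P,Y): not NE [P1→A gives 4>2; P2→Q gives 9>7; P3→Z gives 6>1]
(B,P,Z): not NE [P1→C gives 5>3; P2→Q gives 2>0]
(B,Q,X): not NE [P2→P gives 9>0; P3→Y gives 7>1]
(B,Q,Y): NE
(B,Q,Z): not NE [P3→Y gives 7>5]
(C,P,X): not NE [P3→Y gives 8>7]
(C,P,Y): not NE [P1→A gives 4>3; P2→Q gives 9>3]
(C,P,Z): not NE [P3→Y gives 8>4]
(C,Q,X): not NE [P1→B gives 8>2; P2→P gives 7>4; P3→Z gives 7>1]
(C,Q,Y): not NE [P1→B gives 8>1]
(C,Q,Z): not NE [P1→B gives 5>4; P2→P gives 6>5]

Nash profiles: (B,Q,Y)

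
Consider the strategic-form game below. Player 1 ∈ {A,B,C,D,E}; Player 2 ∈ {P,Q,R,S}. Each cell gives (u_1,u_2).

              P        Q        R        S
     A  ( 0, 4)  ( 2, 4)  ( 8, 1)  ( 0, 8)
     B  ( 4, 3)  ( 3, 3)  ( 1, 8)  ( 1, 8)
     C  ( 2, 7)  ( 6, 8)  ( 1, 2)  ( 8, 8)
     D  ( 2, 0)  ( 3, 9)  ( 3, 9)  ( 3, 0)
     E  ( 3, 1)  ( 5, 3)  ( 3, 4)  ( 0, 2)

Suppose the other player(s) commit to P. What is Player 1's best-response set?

argmax u_1 = {B}

u_1(A vs P) = 0
u_1(B vs P) = 4
u_1(C vs P) = 2
u_1(D vs P) = 2
u_1(E vs P) = 3
max payoff 4 at {B}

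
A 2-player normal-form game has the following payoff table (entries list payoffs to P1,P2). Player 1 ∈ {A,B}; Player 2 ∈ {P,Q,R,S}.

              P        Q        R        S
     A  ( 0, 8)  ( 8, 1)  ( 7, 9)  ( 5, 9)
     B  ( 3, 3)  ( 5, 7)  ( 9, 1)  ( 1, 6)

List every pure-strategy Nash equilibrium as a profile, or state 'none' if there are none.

(A,P): not NE [P1→B gives 3>0; P2→S gives 9>8]
(A,Q): not NE [P2→S gives 9>1]
(A,R): not NE [P1→B gives 9>7]
(A,S): NE
(B,P): not NE [P2→Q gives 7>3]
(B,Q): not NE [P1→A gives 8>5]
(B,R): not NE [P2→Q gives 7>1]
(B,S): not NE [P1→A gives 5>1; P2→Q gives 7>6]

Nash profiles: (A,S)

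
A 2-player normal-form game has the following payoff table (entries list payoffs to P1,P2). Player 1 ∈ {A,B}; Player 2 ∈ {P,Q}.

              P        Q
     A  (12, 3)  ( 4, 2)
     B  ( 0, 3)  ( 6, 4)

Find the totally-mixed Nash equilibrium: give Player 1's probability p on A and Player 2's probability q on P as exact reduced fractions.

P1 indiff ⇒ q·12+(1-q)·4 = q·0+(1-q)·6 ⇒ q(12) = (1-q)(2) ⇒ q = 1/7
P2 indiff ⇒ p·3+(1-p)·3 = p·2+(1-p)·4 ⇒ p(1) = (1-p)(1) ⇒ p = 1/2

(p,q) = (1/2, 1/7)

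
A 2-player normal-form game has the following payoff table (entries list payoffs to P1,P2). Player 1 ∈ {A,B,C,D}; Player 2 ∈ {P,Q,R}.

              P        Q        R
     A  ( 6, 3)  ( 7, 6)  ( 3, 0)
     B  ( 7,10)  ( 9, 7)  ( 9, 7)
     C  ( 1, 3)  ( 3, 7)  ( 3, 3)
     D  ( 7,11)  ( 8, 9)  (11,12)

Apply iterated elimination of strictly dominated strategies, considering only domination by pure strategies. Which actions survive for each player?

Survivors P1:{B,D} P2:{P,R}

P1 drop A (B beats it: P:7>6 Q:9>7 R:9>3)
P1 drop C (B beats it: P:7>1 Q:9>3 R:9>3)
P2 drop Q (P beats it: B:10>7 D:11>9)
P1→{B,D} P2→{P,R}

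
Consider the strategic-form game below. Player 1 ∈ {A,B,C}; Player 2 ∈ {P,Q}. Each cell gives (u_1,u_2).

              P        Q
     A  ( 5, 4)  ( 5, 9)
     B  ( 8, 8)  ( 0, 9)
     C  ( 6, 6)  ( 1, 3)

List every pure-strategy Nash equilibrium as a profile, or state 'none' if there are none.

(A,P): not NE [P1→B gives 8>5; P2→Q gives 9>4]
(A,Q): NE
(B,P): not NE [P2→Q gives 9>8]
(B,Q): not NE [P1→A gives 5>0]
(C,P): not NE [P1→B gives 8>6]
(C,Q): not NE [P1→A gives 5>1; P2→P gives 6>3]

PSNE = {(A,Q)}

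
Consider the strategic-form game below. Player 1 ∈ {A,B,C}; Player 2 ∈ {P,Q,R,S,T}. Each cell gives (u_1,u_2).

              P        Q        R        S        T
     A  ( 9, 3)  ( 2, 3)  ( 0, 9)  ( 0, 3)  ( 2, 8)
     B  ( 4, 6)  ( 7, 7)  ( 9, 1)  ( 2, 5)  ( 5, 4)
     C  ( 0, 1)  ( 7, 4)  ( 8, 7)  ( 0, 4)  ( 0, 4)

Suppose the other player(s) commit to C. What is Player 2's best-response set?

u_2(P vs C) = 1
u_2(Q vs C) = 4
u_2(R vs C) = 7
u_2(S vs C) = 4
u_2(T vs C) = 4
max payoff 7 at {R}

argmax u_2 = {R}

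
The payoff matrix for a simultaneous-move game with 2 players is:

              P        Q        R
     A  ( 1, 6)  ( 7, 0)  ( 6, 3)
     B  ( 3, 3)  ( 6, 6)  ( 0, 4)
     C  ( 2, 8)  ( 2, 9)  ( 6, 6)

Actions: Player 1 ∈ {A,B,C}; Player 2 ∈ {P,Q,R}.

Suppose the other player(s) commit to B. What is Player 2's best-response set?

u_2(P vs B) = 3
u_2(Q vs B) = 6
u_2(R vs B) = 4
max payoff 6 at {Q}

BR_2 = {Q}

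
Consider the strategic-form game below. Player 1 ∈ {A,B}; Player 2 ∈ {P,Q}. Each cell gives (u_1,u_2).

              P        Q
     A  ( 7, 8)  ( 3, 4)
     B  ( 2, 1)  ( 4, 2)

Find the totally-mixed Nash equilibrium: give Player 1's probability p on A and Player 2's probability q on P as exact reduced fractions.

P1 indiff ⇒ q·7+(1-q)·3 = q·2+(1-q)·4 ⇒ q(5) = (1-q)(1) ⇒ q = 1/6
P2 indiff ⇒ p·8+(1-p)·1 = p·4+(1-p)·2 ⇒ p(4) = (1-p)(1) ⇒ p = 1/5

(p,q) = (1/5, 1/6)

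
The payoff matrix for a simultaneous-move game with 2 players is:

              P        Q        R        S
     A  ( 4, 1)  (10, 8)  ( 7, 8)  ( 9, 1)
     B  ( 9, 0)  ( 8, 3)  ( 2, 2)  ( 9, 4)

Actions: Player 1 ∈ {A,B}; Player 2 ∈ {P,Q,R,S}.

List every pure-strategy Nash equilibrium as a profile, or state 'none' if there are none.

Nash profiles: (A,Q), (A,R), (B,S)

(A,P): not NE [P1→B gives 9>4; P2→R gives 8>1]
(A,Q): NE
(A,R): NE
(A,S): not NE [P2→R gives 8>1]
(B,P): not NE [P2→S gives 4>0]
(B,Q): not NE [P1→A gives 10>8; P2→S gives 4>3]
(B,R): not NE [P1→A gives 7>2; P2→S gives 4>2]
(B,S): NE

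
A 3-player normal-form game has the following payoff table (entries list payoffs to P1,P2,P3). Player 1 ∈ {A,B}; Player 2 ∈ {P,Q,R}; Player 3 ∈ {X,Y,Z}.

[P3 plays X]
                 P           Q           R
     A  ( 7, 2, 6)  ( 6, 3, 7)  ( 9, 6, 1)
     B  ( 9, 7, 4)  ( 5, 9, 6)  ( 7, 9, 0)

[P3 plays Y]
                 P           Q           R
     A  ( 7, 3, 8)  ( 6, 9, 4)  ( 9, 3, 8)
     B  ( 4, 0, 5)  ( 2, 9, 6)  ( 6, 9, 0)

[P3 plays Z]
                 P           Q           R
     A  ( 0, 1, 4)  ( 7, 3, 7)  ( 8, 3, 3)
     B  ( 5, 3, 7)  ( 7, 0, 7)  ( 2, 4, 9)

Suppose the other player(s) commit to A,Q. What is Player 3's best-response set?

u_3(X vs A,Q) = 7
u_3(Y vs A,Q) = 4
u_3(Z vs A,Q) = 7
max payoff 7 at {X,Z}

BR_3 = {X,Z}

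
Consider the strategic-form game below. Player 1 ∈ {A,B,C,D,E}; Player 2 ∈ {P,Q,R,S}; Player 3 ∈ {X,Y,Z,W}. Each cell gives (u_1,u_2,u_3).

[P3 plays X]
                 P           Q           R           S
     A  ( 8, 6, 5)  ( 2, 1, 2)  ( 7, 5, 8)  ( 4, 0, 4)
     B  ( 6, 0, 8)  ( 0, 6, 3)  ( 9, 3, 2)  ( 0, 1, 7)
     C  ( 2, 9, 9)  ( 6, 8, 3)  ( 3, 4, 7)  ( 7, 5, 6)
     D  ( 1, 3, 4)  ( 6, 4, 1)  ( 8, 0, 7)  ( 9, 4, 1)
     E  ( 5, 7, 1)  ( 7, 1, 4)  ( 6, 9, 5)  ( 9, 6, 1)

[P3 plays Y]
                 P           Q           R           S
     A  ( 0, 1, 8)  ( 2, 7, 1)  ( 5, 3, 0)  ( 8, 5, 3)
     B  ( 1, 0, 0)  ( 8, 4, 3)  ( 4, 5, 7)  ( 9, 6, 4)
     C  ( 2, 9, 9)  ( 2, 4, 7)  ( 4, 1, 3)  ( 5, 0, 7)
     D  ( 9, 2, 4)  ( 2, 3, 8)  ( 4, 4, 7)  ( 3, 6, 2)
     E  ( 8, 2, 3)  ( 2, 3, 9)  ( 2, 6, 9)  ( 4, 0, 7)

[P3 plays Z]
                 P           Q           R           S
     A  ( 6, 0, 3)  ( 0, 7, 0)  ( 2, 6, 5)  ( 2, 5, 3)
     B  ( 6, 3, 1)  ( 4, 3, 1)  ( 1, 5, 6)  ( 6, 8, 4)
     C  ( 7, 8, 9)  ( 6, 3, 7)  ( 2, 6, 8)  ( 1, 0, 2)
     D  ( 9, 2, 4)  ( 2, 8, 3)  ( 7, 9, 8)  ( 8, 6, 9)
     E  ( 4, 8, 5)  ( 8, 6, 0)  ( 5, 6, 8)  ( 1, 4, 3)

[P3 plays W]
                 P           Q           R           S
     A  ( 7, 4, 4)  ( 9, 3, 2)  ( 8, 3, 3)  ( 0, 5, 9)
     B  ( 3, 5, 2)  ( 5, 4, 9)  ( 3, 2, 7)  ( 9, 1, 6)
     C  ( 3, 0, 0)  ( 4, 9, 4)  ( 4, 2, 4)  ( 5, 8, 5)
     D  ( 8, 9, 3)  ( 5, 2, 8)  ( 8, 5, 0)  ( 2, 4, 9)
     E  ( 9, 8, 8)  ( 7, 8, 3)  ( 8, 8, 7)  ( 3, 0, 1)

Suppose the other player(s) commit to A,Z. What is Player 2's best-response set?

u_2(P vs A,Z) = 0
u_2(Q vs A,Z) = 7
u_2(R vs A,Z) = 6
u_2(S vs A,Z) = 5
max payoff 7 at {Q}

BR_2 = {Q}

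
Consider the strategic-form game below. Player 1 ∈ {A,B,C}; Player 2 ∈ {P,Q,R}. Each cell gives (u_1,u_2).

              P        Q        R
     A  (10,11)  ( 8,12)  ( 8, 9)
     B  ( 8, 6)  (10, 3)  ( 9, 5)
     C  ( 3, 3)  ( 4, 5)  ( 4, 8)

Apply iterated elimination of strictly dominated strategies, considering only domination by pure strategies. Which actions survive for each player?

P1 drop C (A beats it: P:10>3 Q:8>4 R:8>4)
P2 drop R (P beats it: A:11>9 B:6>5)
P1→{A,B} P2→{P,Q}

IESDS → P1:{A,B} P2:{P,Q}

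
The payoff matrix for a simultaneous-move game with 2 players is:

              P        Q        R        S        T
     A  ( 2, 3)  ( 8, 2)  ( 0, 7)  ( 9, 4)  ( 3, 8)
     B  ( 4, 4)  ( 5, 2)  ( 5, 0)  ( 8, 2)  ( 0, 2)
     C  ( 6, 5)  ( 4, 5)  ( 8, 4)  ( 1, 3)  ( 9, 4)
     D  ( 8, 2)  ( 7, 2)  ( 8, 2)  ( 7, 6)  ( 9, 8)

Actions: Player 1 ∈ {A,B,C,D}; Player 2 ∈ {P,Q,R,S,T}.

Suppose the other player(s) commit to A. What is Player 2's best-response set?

BR_2 = {T}

u_2(P vs A) = 3
u_2(Q vs A) = 2
u_2(R vs A) = 7
u_2(S vs A) = 4
u_2(T vs A) = 8
max payoff 8 at {T}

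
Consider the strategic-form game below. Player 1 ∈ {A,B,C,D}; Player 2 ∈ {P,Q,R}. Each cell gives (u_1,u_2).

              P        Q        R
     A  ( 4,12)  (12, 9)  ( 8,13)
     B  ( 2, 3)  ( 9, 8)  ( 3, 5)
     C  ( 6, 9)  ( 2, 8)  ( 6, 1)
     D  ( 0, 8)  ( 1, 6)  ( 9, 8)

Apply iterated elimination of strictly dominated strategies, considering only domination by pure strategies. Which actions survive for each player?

P1 drop B (A beats it: P:4>2 Q:12>9 R:8>3)
P2 drop Q (P beats it: A:12>9 C:9>8 D:8>6)
P1→{A,C,D} P2→{P,R}

IESDS → P1:{A,C,D} P2:{P,R}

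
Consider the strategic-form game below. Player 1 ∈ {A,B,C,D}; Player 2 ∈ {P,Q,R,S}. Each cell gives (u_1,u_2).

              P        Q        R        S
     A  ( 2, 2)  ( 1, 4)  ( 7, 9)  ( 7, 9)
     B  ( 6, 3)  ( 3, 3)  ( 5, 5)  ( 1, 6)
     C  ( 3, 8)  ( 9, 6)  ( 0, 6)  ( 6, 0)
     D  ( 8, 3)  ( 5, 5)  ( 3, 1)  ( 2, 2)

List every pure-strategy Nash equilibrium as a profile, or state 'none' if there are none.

Nash profiles: (A,R), (A,S)

(A,P): not NE [P1→D gives 8>2; P2→S gives 9>2]
(A,Q): not NE [P1→C gives 9>1; P2→S gives 9>4]
(A,R): NE
(A,S): NE
(B,P): not NE [P1→D gives 8>6; P2→S gives 6>3]
(B,Q): not NE [P1→C gives 9>3; P2→S gives 6>3]
(B,R): not NE [P1→A gives 7>5; P2→S gives 6>5]
(B,S): not NE [P1→A gives 7>1]
(C,P): not NE [P1→D gives 8>3]
(C,Q): not NE [P2→P gives 8>6]
(C,R): not NE [P1→A gives 7>0; P2→P gives 8>6]
(C,S): not NE [P1→A gives 7>6; P2→P gives 8>0]
(D,P): not NE [P2→Q gives 5>3]
(D,Q): not NE [P1→C gives 9>5]
(D,R): not NE [P1→A gives 7>3; P2→Q gives 5>1]
(D,S): not NE [P1→A gives 7>2; P2→Q gives 5>2]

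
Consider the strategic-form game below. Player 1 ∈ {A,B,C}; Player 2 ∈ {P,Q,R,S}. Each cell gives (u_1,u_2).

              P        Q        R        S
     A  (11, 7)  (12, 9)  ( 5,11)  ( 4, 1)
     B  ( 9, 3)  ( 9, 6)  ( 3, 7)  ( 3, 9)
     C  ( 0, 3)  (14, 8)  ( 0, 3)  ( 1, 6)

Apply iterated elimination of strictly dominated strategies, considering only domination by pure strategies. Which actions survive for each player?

P1 drop B (A beats it: P:11>9 Q:12>9 R:5>3 S:4>3)
P2 drop P (Q beats it: A:9>7 C:8>3)
P2 drop S (Q beats it: A:9>1 C:8>6)
P1→{A,C} P2→{Q,R}

Survivors P1:{A,C} P2:{Q,R}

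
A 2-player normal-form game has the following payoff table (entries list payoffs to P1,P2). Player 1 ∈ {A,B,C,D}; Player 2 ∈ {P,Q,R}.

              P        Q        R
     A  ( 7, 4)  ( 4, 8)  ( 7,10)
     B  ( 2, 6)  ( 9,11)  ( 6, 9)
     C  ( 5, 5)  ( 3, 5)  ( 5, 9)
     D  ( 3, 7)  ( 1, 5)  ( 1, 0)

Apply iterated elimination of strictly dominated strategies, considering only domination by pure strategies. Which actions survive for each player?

P1 drop C (A beats it: P:7>5 Q:4>3 R:7>5)
P1 drop D (A beats it: P:7>3 Q:4>1 R:7>1)
P2 drop P (Q beats it: A:8>4 B:11>6)
P1→{A,B} P2→{Q,R}

Remaining: P1:{A,B} P2:{Q,R}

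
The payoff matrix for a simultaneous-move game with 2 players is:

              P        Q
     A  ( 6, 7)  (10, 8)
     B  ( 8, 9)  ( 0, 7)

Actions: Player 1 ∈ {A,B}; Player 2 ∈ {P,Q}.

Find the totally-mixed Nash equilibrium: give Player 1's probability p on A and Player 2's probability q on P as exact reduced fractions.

(p,q) = (2/3, 5/6)

P1 indiff ⇒ q·6+(1-q)·10 = q·8+(1-q)·0 ⇒ q(-2) = (1-q)(-10) ⇒ q = 5/6
P2 indiff ⇒ p·7+(1-p)·9 = p·8+(1-p)·7 ⇒ p(-1) = (1-p)(-2) ⇒ p = 2/3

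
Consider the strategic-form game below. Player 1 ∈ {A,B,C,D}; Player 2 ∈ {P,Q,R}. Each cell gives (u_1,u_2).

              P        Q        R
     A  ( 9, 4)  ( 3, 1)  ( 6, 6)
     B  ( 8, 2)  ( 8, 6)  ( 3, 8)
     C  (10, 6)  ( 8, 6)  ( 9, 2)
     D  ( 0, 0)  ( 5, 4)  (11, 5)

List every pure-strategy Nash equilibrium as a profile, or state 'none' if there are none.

(A,P): not NE [P1→C gives 10>9; P2→R gives 6>4]
(A,Q): not NE [P1→C gives 8>3; P2→R gives 6>1]
(A,R): not NE [P1→D gives 11>6]
(B,P): not NE [P1→C gives 10>8; P2→R gives 8>2]
(B,Q): not NE [P2→R gives 8>6]
(B,R): not NE [P1→D gives 11>3]
(C,P): NE
(C,Q): NE
(C,R): not NE [P1→D gives 11>9; P2→Q gives 6>2]
(D,P): not NE [P1→C gives 10>0; P2→R gives 5>0]
(D,Q): not NE [P1→C gives 8>5; P2→R gives 5>4]
(D,R): NE

PSNE = {(C,P), (C,Q), (D,R)}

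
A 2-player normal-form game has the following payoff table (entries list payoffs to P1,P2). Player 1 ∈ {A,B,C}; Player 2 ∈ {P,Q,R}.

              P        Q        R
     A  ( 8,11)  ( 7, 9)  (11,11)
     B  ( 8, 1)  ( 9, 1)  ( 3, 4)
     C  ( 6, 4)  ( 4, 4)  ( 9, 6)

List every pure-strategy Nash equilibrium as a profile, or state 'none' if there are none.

Nash profiles: (A,P), (A,R)

(A,P): NE
(A,Q): not NE [P1→B gives 9>7; P2→R gives 11>9]
(A,R): NE
(B,P): not NE [P2→R gives 4>1]
(B,Q): not NE [P2→R gives 4>1]
(B,R): not NE [P1→A gives 11>3]
(C,P): not NE [P1→B gives 8>6; P2→R gives 6>4]
(C,Q): not NE [P1→B gives 9>4; P2→R gives 6>4]
(C,R): not NE [P1→A gives 11>9]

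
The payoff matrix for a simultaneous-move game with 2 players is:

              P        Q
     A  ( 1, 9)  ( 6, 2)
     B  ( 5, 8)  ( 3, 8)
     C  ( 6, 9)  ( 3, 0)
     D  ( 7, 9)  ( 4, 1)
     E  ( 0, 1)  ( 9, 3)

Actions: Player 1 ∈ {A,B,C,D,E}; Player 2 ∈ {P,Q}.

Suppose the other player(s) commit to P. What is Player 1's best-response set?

BR_1 = {D}

u_1(A vs P) = 1
u_1(B vs P) = 5
u_1(C vs P) = 6
u_1(D vs P) = 7
u_1(E vs P) = 0
max payoff 7 at {D}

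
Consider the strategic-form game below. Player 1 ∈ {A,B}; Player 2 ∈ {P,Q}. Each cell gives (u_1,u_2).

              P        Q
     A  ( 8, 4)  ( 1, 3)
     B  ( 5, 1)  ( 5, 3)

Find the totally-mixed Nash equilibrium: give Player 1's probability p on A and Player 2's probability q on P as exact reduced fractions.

P1 indiff ⇒ q·8+(1-q)·1 = q·5+(1-q)·5 ⇒ q(3) = (1-q)(4) ⇒ q = 4/7
P2 indiff ⇒ p·4+(1-p)·1 = p·3+(1-p)·3 ⇒ p(1) = (1-p)(2) ⇒ p = 2/3

(p,q) = (2/3, 4/7)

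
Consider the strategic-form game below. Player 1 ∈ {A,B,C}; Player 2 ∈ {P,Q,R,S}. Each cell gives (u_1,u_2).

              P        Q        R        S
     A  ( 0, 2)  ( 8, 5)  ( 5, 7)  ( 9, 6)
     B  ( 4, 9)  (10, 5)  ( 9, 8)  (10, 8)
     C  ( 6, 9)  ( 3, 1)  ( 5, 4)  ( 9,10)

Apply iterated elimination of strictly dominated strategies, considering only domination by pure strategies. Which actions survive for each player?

Remaining: P1:{B,C} P2:{P,S}

P1 drop A (B beats it: P:4>0 Q:10>8 R:9>5 S:10>9)
P2 drop Q (P beats it: B:9>5 C:9>1)
P2 drop R (P beats it: B:9>8 C:9>4)
P1→{B,C} P2→{P,S}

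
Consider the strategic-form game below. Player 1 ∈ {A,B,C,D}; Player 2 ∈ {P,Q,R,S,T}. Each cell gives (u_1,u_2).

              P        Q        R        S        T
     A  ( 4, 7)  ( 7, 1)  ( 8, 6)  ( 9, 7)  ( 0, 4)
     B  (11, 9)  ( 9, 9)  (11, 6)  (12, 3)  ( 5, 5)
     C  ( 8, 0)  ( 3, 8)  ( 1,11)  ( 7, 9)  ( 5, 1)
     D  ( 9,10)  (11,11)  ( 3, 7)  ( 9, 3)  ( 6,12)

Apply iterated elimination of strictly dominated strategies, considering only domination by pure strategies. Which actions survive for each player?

Survivors P1:{B,D} P2:{P,Q,T}

P1 drop A (B beats it: P:11>4 Q:9>7 R:11>8 S:12>9 T:5>0)
P1 drop C (D beats it: P:9>8 Q:11>3 R:3>1 S:9>7 T:6>5)
P2 drop R (P beats it: B:9>6 D:10>7)
P2 drop S (P beats it: B:9>3 D:10>3)
P1→{B,D} P2→{P,Q,T}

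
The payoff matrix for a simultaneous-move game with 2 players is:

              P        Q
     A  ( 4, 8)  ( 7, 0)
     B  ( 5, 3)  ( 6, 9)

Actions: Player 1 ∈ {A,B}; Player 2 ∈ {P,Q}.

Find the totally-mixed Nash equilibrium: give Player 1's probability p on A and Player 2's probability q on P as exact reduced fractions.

P1 indiff ⇒ q·4+(1-q)·7 = q·5+(1-q)·6 ⇒ q(-1) = (1-q)(-1) ⇒ q = 1/2
P2 indiff ⇒ p·8+(1-p)·3 = p·0+(1-p)·9 ⇒ p(8) = (1-p)(6) ⇒ p = 3/7

(p,q) = (3/7, 1/2)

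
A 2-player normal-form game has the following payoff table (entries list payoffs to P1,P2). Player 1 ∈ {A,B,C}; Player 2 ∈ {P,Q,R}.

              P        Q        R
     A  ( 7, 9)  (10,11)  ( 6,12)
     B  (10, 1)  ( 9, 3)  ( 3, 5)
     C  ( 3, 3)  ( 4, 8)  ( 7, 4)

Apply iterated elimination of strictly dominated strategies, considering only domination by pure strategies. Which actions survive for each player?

P2 drop P (Q beats it: A:11>9 B:3>1 C:8>3)
P1 drop B (A beats it: Q:10>9 R:6>3)
P1→{A,C} P2→{Q,R}

Survivors P1:{A,C} P2:{Q,R}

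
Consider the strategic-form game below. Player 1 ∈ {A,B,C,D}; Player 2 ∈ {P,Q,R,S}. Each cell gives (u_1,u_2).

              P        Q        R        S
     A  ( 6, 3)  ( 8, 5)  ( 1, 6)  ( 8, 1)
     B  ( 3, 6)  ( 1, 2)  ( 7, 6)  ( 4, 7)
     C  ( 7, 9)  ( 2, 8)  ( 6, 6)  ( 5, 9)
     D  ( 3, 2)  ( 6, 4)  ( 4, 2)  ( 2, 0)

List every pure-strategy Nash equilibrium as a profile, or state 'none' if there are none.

(A,P): not NE [P1→C gives 7>6; P2→R gives 6>3]
(A,Q): not NE [P2→R gives 6>5]
(A,R): not NE [P1→B gives 7>1]
(A,S): not NE [P2→R gives 6>1]
(B,P): not NE [P1→C gives 7>3; P2→S gives 7>6]
(B,Q): not NE [P1→A gives 8>1; P2→S gives 7>2]
(B,R): not NE [P2→S gives 7>6]
(B,S): not NE [P1→A gives 8>4]
(C,P): NE
(C,Q): not NE [P1→A gives 8>2; P2→S gives 9>8]
(C,R): not NE [P1→B gives 7>6; P2→S gives 9>6]
(C,S): not NE [P1→A gives 8>5]
(D,P): not NE [P1→C gives 7>3; P2→Q gives 4>2]
(D,Q): not NE [P1→A gives 8>6]
(D,R): not NE [P1→B gives 7>4; P2→Q gives 4>2]
(D,S): not NE [P1→A gives 8>2; P2→Q gives 4>0]

NE set: (C,P)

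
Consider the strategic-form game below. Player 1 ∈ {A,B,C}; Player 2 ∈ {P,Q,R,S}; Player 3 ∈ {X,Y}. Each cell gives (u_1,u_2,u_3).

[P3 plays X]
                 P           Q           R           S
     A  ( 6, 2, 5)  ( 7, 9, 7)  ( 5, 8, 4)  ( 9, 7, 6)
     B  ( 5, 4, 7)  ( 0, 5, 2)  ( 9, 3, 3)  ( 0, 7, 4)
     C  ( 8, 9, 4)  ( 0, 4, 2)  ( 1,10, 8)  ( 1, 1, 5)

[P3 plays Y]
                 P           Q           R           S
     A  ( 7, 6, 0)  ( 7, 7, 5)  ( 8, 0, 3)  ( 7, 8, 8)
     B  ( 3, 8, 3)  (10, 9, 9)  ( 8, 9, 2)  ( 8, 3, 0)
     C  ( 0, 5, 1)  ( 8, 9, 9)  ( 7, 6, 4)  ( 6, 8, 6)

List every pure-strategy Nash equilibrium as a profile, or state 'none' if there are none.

NE set: (A,Q,X), (B,Q,Y)

(A,P,X): not NE [P1→C gives 8>6; P2→Q gives 9>2]
(A,P,Y): not NE [P2→S gives 8>6; P3→X gives 5>0]
(A,Q,X): NE
(A,Q,Y): not NE [P1→B gives 10>7; P2→S gives 8>7; P3→X gives 7>5]
(A,R,X): not NE [P1→B gives 9>5; P2→Q gives 9>8]
(A,R,Y): not NE [P2→S gives 8>0; P3→X gives 4>3]
(A,S,X): not NE [P2→Q gives 9>7; P3→Y gives 8>6]
(A,S,Y): not NE [P1→B gives 8>7]
(B,P,X): not NE [P1→C gives 8>5; P2→S gives 7>4]
(B,P,Y): not NE [P1→A gives 7>3; P2→R gives 9>8; P3→X gives 7>3]
(B,Q,X): not NE [P1→A gives 7>0; P2→S gives 7>5; P3→Y gives 9>2]
(B,Q,Y): NE
(B,R,X): not NE [P2→S gives 7>3]
(B,R,Y): not NE [P3→X gives 3>2]
(B,S,X): not NE [P1→A gives 9>0]
(B,S,Y): not NE [P2→R gives 9>3; P3→X gives 4>0]
(C,P,X): not NE [P2→R gives 10>9]
(C,P,Y): not NE [P1→A gives 7>0; P2→Q gives 9>5; P3→X gives 4>1]
(C,Q,X): not NE [P1→A gives 7>0; P2→R gives 10>4; P3→Y gives 9>2]
(C,Q,Y): not NE [P1→B gives 10>8]
(C,R,X): not NE [P1→B gives 9>1]
(C,R,Y): not NE [P1→B gives 8>7; P2→Q gives 9>6; P3→X gives 8>4]
(C,S,X): not NE [P1→A gives 9>1; P2→R gives 10>1; P3→Y gives 6>5]
(C,S,Y): not NE [P1→B gives 8>6; P2→Q gives 9>8]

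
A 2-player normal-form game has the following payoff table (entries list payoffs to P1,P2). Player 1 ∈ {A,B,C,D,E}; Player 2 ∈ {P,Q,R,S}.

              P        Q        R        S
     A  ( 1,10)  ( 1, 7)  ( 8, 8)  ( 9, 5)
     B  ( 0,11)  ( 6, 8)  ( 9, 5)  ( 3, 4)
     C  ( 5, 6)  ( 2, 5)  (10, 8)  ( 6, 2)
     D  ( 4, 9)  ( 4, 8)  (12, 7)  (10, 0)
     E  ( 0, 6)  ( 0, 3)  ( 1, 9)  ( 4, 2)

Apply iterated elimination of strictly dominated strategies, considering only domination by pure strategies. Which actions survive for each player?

P1 drop A (D beats it: P:4>1 Q:4>1 R:12>8 S:10>9)
P1 drop E (C beats it: P:5>0 Q:2>0 R:10>1 S:6>4)
P2 drop Q (P beats it: B:11>8 C:6>5 D:9>8)
P1 drop B (C beats it: P:5>0 R:10>9 S:6>3)
P2 drop S (P beats it: C:6>2 D:9>0)
P1→{C,D} P2→{P,R}

Remaining: P1:{C,D} P2:{P,R}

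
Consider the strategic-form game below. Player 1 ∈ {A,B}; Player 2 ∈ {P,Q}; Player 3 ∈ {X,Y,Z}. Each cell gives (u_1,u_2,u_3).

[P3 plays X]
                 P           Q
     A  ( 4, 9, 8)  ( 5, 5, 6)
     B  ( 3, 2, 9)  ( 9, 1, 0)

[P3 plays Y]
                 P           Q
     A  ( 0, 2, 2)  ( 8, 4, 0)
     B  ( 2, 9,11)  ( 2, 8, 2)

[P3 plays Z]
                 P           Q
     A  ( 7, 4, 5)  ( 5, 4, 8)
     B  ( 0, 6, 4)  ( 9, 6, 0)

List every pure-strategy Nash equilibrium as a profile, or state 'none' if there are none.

NE set: (A,P,X), (B,P,Y)

(A,P,X): NE
(A,P,Y): not NE [P1→B gives 2>0; P2→Q gives 4>2; P3→X gives 8>2]
(A,P,Z): not NE [P3→X gives 8>5]
(A,Q,X): not NE [P1→B gives 9>5; P2→P gives 9>5; P3→Z gives 8>6]
(A,Q,Y): not NE [P3→Z gives 8>0]
(A,Q,Z): not NE [P1→B gives 9>5]
(B,P,X): not NE [P1→A gives 4>3; P3→Y gives 11>9]
(B,P,Y): NE
(B,P,Z): not NE [P1→A gives 7>0; P3→Y gives 11>4]
(B,Q,X): not NE [P2→P gives 2>1; P3→Y gives 2>0]
(B,Q,Y): not NE [P1→A gives 8>2; P2→P gives 9>8]
(B,Q,Z): not NE [P3→Y gives 2>0]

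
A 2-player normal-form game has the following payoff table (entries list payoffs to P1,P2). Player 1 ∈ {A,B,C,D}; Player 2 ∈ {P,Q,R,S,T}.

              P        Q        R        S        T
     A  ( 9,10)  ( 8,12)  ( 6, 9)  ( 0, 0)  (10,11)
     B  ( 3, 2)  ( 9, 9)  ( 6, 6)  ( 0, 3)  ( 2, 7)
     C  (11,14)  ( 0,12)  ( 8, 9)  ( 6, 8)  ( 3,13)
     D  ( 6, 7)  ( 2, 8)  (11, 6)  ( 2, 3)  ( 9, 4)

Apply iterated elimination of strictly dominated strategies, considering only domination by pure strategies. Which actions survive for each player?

Remaining: P1:{A,B,C} P2:{P,Q,T}

P2 drop R (Q beats it: A:12>9 B:9>6 C:12>9 D:8>6)
P2 drop S (Q beats it: A:12>0 B:9>3 C:12>8 D:8>3)
P1 drop D (A beats it: P:9>6 Q:8>2 T:10>9)
P1→{A,B,C} P2→{P,Q,T}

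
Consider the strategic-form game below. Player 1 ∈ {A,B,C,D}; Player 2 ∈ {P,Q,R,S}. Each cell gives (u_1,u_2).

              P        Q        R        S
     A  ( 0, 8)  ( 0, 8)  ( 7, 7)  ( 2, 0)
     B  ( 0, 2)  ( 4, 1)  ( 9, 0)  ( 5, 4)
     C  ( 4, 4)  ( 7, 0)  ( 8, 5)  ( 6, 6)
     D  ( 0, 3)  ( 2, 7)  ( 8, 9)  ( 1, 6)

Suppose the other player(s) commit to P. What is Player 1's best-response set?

u_1(A vs P) = 0
u_1(B vs P) = 0
u_1(C vs P) = 4
u_1(D vs P) = 0
max payoff 4 at {C}

argmax u_1 = {C}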